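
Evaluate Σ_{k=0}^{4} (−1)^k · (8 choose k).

35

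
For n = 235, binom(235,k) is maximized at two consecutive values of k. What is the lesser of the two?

117

For odd n = 235, C(235,k) peaks at k = (n−1)/2 and (n+1)/2; the lesser is 117.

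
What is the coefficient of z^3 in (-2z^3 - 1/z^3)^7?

General term: C(7,j)·(-2z^3)^j·(-1/z^3)^(7-j), with z-exponent 3j − 3(7−j) = 6j − 21.
Set 6j − 21 = 3: j = 4.
C(7,4) = 35; (-2)^4 = 16; (-1)^3 = -1.
Coefficient = 35 · 16 · (-1) = -560.

-560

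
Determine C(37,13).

3562467300

C(37,13) = (37·36·35·34·33·32·31·30·29·28·27·26·25) / 13! = 22183557976419840000 / 6227020800 = 3562467300.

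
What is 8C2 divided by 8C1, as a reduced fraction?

C(n,k+1)/C(n,k) = (n−k)/(k+1) = (8−1)/(1+1) = 7/2.

7/2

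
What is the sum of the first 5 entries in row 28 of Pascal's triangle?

1 + 28 + 378 + 3276 + 20475 = 24158.

24158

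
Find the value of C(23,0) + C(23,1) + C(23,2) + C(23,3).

1 + 23 + 253 + 1771 = 2048.

2048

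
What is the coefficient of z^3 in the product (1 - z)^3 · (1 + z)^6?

-8

Coefficient of z^3 = Σ_{j} C(3,j)·(-1)^j·C(6,3-j)·1^(3-j) for j from 0 to 3.
= 20 + (-45) + 18 + (-1) = -8.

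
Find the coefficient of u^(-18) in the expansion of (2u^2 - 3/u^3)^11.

8660520

General term: C(11,j)·(2u^2)^j·(-3/u^3)^(11-j), with u-exponent 2j − 3(11−j) = 5j − 33.
Set 5j − 33 = -18: j = 3.
C(11,3) = 165; 2^3 = 8; (-3)^8 = 6561.
Coefficient = 165 · 8 · 6561 = 8660520.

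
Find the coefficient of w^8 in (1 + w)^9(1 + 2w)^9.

927441

Coefficient of w^8 = Σ_{j} C(9,j)·1^j·C(9,8-j)·2^(8-j) for j from 0 to 8.
= 2304 + 41472 + 193536 + 338688 + 254016 + 84672 + 12096 + 648 + 9 = 927441.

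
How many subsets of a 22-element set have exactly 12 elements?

Choose the 12 positions: C(22,12) = 646646.

646646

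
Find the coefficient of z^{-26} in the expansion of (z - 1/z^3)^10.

General term: C(10,j)·(z)^j·(-1/z^3)^(10-j), with z-exponent 1j − 3(10−j) = 4j − 30.
Set 4j − 30 = -26: j = 1.
C(10,1) = 10; 1^1 = 1; (-1)^9 = -1.
Coefficient = 10 · 1 · (-1) = -10.

-10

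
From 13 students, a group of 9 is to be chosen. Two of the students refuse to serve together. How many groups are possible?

385

All 9-subsets: C(13,9) = 715. Those containing both fixed elements: C(11,7) = 330.
715 − 330 = 385.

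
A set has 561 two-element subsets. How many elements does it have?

n(n−1)/2 = 561 ⇒ n(n−1) = 1122. Since 34·33 = 1122, n = 34.

34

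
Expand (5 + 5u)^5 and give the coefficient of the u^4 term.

15625

The general term is C(5,j)·(5)^j·(5u)^(5-j); the u^4 term has j = 1.
C(5,1) = 5.
Coefficient = C(5,1) · 5^1 · 5^4 = 5 · 5 · 625 = 15625.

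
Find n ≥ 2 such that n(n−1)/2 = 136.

17

n(n−1)/2 = 136 ⇒ n(n−1) = 272. Since 17·16 = 272, n = 17.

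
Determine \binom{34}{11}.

286097760

C(34,11) = (34·33·32·31·30·29·28·27·26·25·24) / 11! = 11420107066368000 / 39916800 = 286097760.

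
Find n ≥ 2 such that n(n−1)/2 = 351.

27

n(n−1)/2 = 351 ⇒ n(n−1) = 702. Since 27·26 = 702, n = 27.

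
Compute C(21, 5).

20349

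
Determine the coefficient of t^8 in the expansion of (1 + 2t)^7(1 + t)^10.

309605

Coefficient of t^8 = Σ_{j} C(7,j)·2^j·C(10,8-j)·1^(8-j) for j from 0 to 7.
= 45 + 1680 + 17640 + 70560 + 117600 + 80640 + 20160 + 1280 = 309605.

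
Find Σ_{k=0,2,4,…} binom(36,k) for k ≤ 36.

34359738368

Half of (1+1)^36 + (1−1)^36 gives the even-index sum: 2^35 = 34359738368.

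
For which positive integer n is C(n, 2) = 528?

33

n(n−1)/2 = 528 ⇒ n(n−1) = 1056. Since 33·32 = 1056, n = 33.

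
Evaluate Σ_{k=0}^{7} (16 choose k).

26333

1 + 16 + 120 + 560 + 1820 + 4368 + 8008 + 11440 = 26333.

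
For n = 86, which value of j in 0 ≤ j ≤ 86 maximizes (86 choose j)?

43

C(86,j) is maximized at j = 86/2 = 43.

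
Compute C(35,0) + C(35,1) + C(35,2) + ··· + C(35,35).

34359738368

The entries of row 35 sum to 2^35 = 34359738368.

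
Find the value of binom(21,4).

5985

C(21,4) = (21·20·19·18) / 4! = 143640 / 24 = 5985.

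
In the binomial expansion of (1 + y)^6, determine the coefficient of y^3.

20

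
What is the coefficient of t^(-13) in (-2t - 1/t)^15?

General term: C(15,j)·(-2t)^j·(-1/t)^(15-j), with t-exponent 1j − 1(15−j) = 2j − 15.
Set 2j − 15 = -13: j = 1.
C(15,1) = 15; (-2)^1 = -2; (-1)^14 = 1.
Coefficient = 15 · (-2) · 1 = -30.

-30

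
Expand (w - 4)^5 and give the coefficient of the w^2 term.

-640

The general term is C(5,j)·(w)^j·(-4)^(5-j); the w^2 term has j = 2.
C(5,2) = 10.
Coefficient = C(5,2) · (-4)^3 = 10 · (-64) = -640.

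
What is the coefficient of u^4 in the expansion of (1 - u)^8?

70

The general term is C(8,j)·(1)^j·(-u)^(8-j); the u^4 term has j = 4.
C(8,4) = 70.
Coefficient = C(8,4) = 70.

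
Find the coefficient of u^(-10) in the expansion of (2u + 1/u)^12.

General term: C(12,j)·(2u)^j·(1/u)^(12-j), with u-exponent 1j − 1(12−j) = 2j − 12.
Set 2j − 12 = -10: j = 1.
C(12,1) = 12; 2^1 = 2; 1^11 = 1.
Coefficient = 12 · 2 · 1 = 24.

24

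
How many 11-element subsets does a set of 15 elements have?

1365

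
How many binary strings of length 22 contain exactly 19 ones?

Choose the 19 positions: C(22,19) = 1540.

1540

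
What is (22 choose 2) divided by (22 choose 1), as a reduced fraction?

C(n,k+1)/C(n,k) = (n−k)/(k+1) = (22−1)/(1+1) = 21/2.

21/2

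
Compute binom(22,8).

319770

C(22,8) = (22·21·20·19·18·17·16·15) / 8! = 12893126400 / 40320 = 319770.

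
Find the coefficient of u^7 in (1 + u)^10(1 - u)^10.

Coefficient of u^7 = Σ_{j} C(10,j)·1^j·C(10,7-j)·(-1)^(7-j) for j from 0 to 7.
= (-120) + 2100 + (-11340) + 25200 + (-25200) + 11340 + (-2100) + 120 = 0.

0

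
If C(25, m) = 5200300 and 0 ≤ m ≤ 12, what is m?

12

C(25,m) increases on 0 ≤ m ≤ 12. C(25,11) = 4457400 and C(25,12) = 5200300, so m = 12.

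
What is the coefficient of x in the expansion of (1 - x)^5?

-5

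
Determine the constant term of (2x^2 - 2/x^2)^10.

-258048

General term: C(10,j)·(2x^2)^j·(-2/x^2)^(10-j), with x-exponent 2j − 2(10−j) = 4j − 20.
Set 4j − 20 = 0: j = 5.
C(10,5) = 252; 2^5 = 32; (-2)^5 = -32.
Coefficient = 252 · 32 · (-32) = -258048.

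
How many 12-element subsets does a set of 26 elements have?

9657700

C(26,12) = (26·25·24·23·22·21·20·19·18·17·16·15) / 12! = 4626053752320000 / 479001600 = 9657700.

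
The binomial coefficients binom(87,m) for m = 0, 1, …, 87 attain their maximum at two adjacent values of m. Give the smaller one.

43

For odd n = 87, C(87,m) peaks at m = (n−1)/2 and (n+1)/2; the smaller is 43.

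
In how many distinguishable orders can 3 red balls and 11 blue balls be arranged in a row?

Choose positions for the red balls: C(14,3) = 364.

364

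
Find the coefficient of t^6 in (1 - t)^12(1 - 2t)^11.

Coefficient of t^6 = Σ_{j} C(12,j)·(-1)^j·C(11,6-j)·(-2)^(6-j) for j from 0 to 6.
= 29568 + 177408 + 348480 + 290400 + 108900 + 17424 + 924 = 973104.

973104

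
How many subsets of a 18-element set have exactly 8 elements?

43758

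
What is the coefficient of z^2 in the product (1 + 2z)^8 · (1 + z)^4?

182

Coefficient of z^2 = Σ_{j} C(8,j)·2^j·C(4,2-j)·1^(2-j) for j from 0 to 2.
= 6 + 64 + 112 = 182.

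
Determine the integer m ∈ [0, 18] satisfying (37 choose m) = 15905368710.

C(37,m) increases on 0 ≤ m ≤ 18. C(37,16) = 12875774670 and C(37,17) = 15905368710, so m = 17.

17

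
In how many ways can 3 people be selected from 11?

165

This is C(11,3) = 165.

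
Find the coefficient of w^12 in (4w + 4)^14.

24427626496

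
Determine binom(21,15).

54264

C(21,15) = C(21,6) by symmetry.
C(21,6) = (21·20·19·18·17·16) / 6! = 39070080 / 720 = 54264.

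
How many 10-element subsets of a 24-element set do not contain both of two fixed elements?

All 10-subsets: C(24,10) = 1961256. Those containing both fixed elements: C(22,8) = 319770.
1961256 − 319770 = 1641486.

1641486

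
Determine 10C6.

210

C(10,6) = C(10,4) by symmetry.
C(10,4) = (10·9·8·7) / 4! = 5040 / 24 = 210.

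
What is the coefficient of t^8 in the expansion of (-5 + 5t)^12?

The general term is C(12,j)·(-5)^j·(5t)^(12-j); the t^8 term has j = 4.
C(12,4) = 495.
Coefficient = C(12,4) · (-5)^4 · 5^8 = 495 · 625 · 390625 = 120849609375.

120849609375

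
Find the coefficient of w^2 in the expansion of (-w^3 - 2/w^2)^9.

General term: C(9,j)·(-w^3)^j·(-2/w^2)^(9-j), with w-exponent 3j − 2(9−j) = 5j − 18.
Set 5j − 18 = 2: j = 4.
C(9,4) = 126; (-1)^4 = 1; (-2)^5 = -32.
Coefficient = 126 · 1 · (-32) = -4032.

-4032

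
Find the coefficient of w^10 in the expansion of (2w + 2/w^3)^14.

General term: C(14,j)·(2w)^j·(2/w^3)^(14-j), with w-exponent 1j − 3(14−j) = 4j − 42.
Set 4j − 42 = 10: j = 13.
C(14,13) = 14; 2^13 = 8192; 2^1 = 2.
Coefficient = 14 · 8192 · 2 = 229376.

229376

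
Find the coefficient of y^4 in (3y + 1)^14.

The general term is C(14,j)·(3y)^j·(1)^(14-j); the y^4 term has j = 4.
C(14,4) = 1001.
Coefficient = C(14,4) · 3^4 = 1001 · 81 = 81081.

81081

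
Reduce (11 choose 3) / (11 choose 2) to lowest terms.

C(n,k+1)/C(n,k) = (n−k)/(k+1) = (11−2)/(2+1) = 9/3 = 3.

3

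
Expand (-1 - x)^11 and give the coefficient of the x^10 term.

-11

The general term is C(11,j)·(-1)^j·(-x)^(11-j); the x^10 term has j = 1.
C(11,1) = 11.
Coefficient = C(11,1) · (-1)^1 = 11 · (-1) = -11.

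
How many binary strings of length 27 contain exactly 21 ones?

296010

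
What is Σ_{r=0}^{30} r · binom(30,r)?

Since r·C(30,r) = 30·C(29,r−1), the sum is 30·2^29 = 30·536870912 = 16106127360.

16106127360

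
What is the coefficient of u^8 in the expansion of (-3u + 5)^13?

The general term is C(13,j)·(-3u)^j·(5)^(13-j); the u^8 term has j = 8.
C(13,8) = 1287.
Coefficient = C(13,8) · (-3)^8 · 5^5 = 1287 · 6561 · 3125 = 26387521875.

26387521875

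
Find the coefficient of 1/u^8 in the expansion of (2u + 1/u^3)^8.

1120

General term: C(8,j)·(2u)^j·(1/u^3)^(8-j), with u-exponent 1j − 3(8−j) = 4j − 24.
Set 4j − 24 = -8: j = 4.
C(8,4) = 70; 2^4 = 16; 1^4 = 1.
Coefficient = 70 · 16 · 1 = 1120.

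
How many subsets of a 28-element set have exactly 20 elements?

Choose the 20 positions: C(28,20) = 3108105.

3108105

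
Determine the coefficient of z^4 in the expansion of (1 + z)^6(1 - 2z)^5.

15

Coefficient of z^4 = Σ_{j} C(6,j)·1^j·C(5,4-j)·(-2)^(4-j) for j from 0 to 4.
= 80 + (-480) + 600 + (-200) + 15 = 15.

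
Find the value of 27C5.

80730

C(27,5) = (27·26·25·24·23) / 5! = 9687600 / 120 = 80730.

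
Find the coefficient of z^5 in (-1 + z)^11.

462

The general term is C(11,j)·(-1)^j·(z)^(11-j); the z^5 term has j = 6.
C(11,6) = 462.
Coefficient = C(11,6) = 462.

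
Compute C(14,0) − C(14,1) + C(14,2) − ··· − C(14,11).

The partial alternating sum Σ_{k=0}^{11} (−1)^k C(14,k) = (−1)^11 C(13,11) = -78.

-78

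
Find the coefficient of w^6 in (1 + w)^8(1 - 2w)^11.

-588

Coefficient of w^6 = Σ_{j} C(8,j)·1^j·C(11,6-j)·(-2)^(6-j) for j from 0 to 6.
= 29568 + (-118272) + 147840 + (-73920) + 15400 + (-1232) + 28 = -588.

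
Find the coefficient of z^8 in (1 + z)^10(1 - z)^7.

-70

Coefficient of z^8 = Σ_{j} C(10,j)·1^j·C(7,8-j)·(-1)^(8-j) for j from 1 to 8.
= (-10) + 315 + (-2520) + 7350 + (-8820) + 4410 + (-840) + 45 = -70.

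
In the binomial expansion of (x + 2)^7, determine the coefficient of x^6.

The general term is C(7,j)·(x)^j·(2)^(7-j); the x^6 term has j = 6.
C(7,6) = 7.
Coefficient = C(7,6) · 2^1 = 7 · 2 = 14.

14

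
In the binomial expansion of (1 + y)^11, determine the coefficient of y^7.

The general term is C(11,j)·(1)^j·(y)^(11-j); the y^7 term has j = 4.
C(11,4) = 330.
Coefficient = C(11,4) = 330.

330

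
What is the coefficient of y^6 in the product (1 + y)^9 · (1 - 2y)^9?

1176

Coefficient of y^6 = Σ_{j} C(9,j)·1^j·C(9,6-j)·(-2)^(6-j) for j from 0 to 6.
= 5376 + (-36288) + 72576 + (-56448) + 18144 + (-2268) + 84 = 1176.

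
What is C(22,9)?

497420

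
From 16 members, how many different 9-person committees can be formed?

This is C(16,9) = 11440.

11440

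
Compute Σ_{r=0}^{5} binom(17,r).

9402

1 + 17 + 136 + 680 + 2380 + 6188 = 9402.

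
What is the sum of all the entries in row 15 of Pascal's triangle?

The entries of row 15 sum to 2^15 = 32768.

32768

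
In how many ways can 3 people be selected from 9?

84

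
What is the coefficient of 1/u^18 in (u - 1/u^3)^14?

General term: C(14,j)·(u)^j·(-1/u^3)^(14-j), with u-exponent 1j − 3(14−j) = 4j − 42.
Set 4j − 42 = -18: j = 6.
C(14,6) = 3003; 1^6 = 1; (-1)^8 = 1.
Coefficient = 3003 · 1 · 1 = 3003.

3003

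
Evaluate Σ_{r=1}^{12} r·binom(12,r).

24576

Since r·C(12,r) = 12·C(11,r−1), the sum is 12·2^11 = 12·2048 = 24576.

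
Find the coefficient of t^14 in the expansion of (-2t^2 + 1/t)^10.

General term: C(10,j)·(-2t^2)^j·(1/t)^(10-j), with t-exponent 2j − 1(10−j) = 3j − 10.
Set 3j − 10 = 14: j = 8.
C(10,8) = 45; (-2)^8 = 256; 1^2 = 1.
Coefficient = 45 · 256 · 1 = 11520.

11520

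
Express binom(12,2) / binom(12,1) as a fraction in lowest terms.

11/2

C(n,k+1)/C(n,k) = (n−k)/(k+1) = (12−1)/(1+1) = 11/2.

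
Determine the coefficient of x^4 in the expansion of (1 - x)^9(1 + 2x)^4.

46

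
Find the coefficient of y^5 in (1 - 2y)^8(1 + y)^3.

336

Coefficient of y^5 = Σ_{j} C(8,j)·(-2)^j·C(3,5-j)·1^(5-j) for j from 2 to 5.
= 112 + (-1344) + 3360 + (-1792) = 336.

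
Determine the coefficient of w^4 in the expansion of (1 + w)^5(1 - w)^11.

-50

Coefficient of w^4 = Σ_{j} C(5,j)·1^j·C(11,4-j)·(-1)^(4-j) for j from 0 to 4.
= 330 + (-825) + 550 + (-110) + 5 = -50.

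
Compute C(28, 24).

20475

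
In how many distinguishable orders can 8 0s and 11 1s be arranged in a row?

75582

Choose positions for the 0s: C(19,8) = 75582.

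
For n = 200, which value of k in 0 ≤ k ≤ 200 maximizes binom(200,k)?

C(200,k) is maximized at k = 200/2 = 100.

100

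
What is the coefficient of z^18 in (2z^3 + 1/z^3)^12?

112640

General term: C(12,j)·(2z^3)^j·(1/z^3)^(12-j), with z-exponent 3j − 3(12−j) = 6j − 36.
Set 6j − 36 = 18: j = 9.
C(12,9) = 220; 2^9 = 512; 1^3 = 1.
Coefficient = 220 · 512 · 1 = 112640.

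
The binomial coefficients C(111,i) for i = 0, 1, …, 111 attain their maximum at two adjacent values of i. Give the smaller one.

For odd n = 111, C(111,i) peaks at i = (n−1)/2 and (n+1)/2; the smaller is 55.

55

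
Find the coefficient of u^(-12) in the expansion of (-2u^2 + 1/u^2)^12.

-1760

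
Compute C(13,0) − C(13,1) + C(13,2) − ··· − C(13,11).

The partial alternating sum Σ_{k=0}^{11} (−1)^k C(13,k) = (−1)^11 C(12,11) = -12.

-12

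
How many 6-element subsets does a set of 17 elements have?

12376

C(17,6) = (17·16·15·14·13·12) / 6! = 8910720 / 720 = 12376.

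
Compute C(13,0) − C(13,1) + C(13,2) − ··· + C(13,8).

495

The partial alternating sum Σ_{k=0}^{8} (−1)^k C(13,k) = (−1)^8 C(12,8) = 495.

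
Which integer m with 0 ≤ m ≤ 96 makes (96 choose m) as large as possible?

C(96,m) is maximized at m = 96/2 = 48.

48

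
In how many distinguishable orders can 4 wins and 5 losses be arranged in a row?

Choose positions for the wins: C(9,4) = 126.

126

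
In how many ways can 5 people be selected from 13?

1287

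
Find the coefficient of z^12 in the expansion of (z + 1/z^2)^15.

General term: C(15,j)·(z)^j·(1/z^2)^(15-j), with z-exponent 1j − 2(15−j) = 3j − 30.
Set 3j − 30 = 12: j = 14.
C(15,14) = 15; 1^14 = 1; 1^1 = 1.
Coefficient = 15 · 1 · 1 = 15.

15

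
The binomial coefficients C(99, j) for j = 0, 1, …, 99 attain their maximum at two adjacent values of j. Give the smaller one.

49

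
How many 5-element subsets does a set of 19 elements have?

11628

C(19,5) = (19·18·17·16·15) / 5! = 1395360 / 120 = 11628.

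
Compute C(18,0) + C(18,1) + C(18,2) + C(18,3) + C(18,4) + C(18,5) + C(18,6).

31180

1 + 18 + 153 + 816 + 3060 + 8568 + 18564 = 31180.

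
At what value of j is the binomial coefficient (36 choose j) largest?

C(36,j) is maximized at j = 36/2 = 18.

18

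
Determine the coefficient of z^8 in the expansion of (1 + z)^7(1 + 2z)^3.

Coefficient of z^8 = Σ_{j} C(7,j)·1^j·C(3,8-j)·2^(8-j) for j from 5 to 7.
= 168 + 84 + 6 = 258.

258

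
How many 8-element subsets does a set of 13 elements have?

1287

C(13,8) = C(13,5) by symmetry.
C(13,5) = (13·12·11·10·9) / 5! = 154440 / 120 = 1287.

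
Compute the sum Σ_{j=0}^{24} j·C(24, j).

Since j·C(24,j) = 24·C(23,j−1), the sum is 24·2^23 = 24·8388608 = 201326592.

201326592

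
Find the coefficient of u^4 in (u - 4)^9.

-129024

The general term is C(9,j)·(u)^j·(-4)^(9-j); the u^4 term has j = 4.
C(9,4) = 126.
Coefficient = C(9,4) · (-4)^5 = 126 · (-1024) = -129024.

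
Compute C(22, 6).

74613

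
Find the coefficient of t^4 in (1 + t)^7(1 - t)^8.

21

Coefficient of t^4 = Σ_{j} C(7,j)·1^j·C(8,4-j)·(-1)^(4-j) for j from 0 to 4.
= 70 + (-392) + 588 + (-280) + 35 = 21.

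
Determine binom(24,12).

2704156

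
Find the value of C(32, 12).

C(32,12) = (32·31·30·29·28·27·26·25·24·23·22·21) / 12! = 108155131628544000 / 479001600 = 225792840.

225792840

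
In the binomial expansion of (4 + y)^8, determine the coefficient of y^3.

The general term is C(8,j)·(4)^j·(y)^(8-j); the y^3 term has j = 5.
C(8,5) = 56.
Coefficient = C(8,5) · 4^5 = 56 · 1024 = 57344.

57344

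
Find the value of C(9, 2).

C(9,2) = (9·8) / 2! = 72 / 2 = 36.

36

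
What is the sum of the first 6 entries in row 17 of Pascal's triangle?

9402

1 + 17 + 136 + 680 + 2380 + 6188 = 9402.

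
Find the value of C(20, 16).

4845

C(20,16) = C(20,4) by symmetry.
C(20,4) = (20·19·18·17) / 4! = 116280 / 24 = 4845.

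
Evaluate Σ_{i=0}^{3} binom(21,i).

1 + 21 + 210 + 1330 = 1562.

1562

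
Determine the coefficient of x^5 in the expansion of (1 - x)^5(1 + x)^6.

10

Coefficient of x^5 = Σ_{j} C(5,j)·(-1)^j·C(6,5-j)·1^(5-j) for j from 0 to 5.
= 6 + (-75) + 200 + (-150) + 30 + (-1) = 10.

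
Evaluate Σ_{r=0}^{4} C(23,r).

10903

1 + 23 + 253 + 1771 + 8855 = 10903.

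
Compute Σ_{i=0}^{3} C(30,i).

1 + 30 + 435 + 4060 = 4526.

4526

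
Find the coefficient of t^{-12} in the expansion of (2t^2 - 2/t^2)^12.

-901120

General term: C(12,j)·(2t^2)^j·(-2/t^2)^(12-j), with t-exponent 2j − 2(12−j) = 4j − 24.
Set 4j − 24 = -12: j = 3.
C(12,3) = 220; 2^3 = 8; (-2)^9 = -512.
Coefficient = 220 · 8 · (-512) = -901120.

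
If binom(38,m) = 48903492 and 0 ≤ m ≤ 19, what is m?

C(38,m) increases on 0 ≤ m ≤ 19. C(38,7) = 12620256 and C(38,8) = 48903492, so m = 8.

8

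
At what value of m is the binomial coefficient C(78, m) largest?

39

C(78,m) is maximized at m = 78/2 = 39.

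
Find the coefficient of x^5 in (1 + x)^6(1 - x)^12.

Coefficient of x^5 = Σ_{j} C(6,j)·1^j·C(12,5-j)·(-1)^(5-j) for j from 0 to 5.
= (-792) + 2970 + (-3300) + 1320 + (-180) + 6 = 24.

24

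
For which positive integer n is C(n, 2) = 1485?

55

n(n−1)/2 = 1485 ⇒ n(n−1) = 2970. Since 55·54 = 2970, n = 55.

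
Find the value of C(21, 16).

20349

C(21,16) = C(21,5) by symmetry.
C(21,5) = (21·20·19·18·17) / 5! = 2441880 / 120 = 20349.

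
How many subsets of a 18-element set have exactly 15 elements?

Choose the 15 positions: C(18,15) = 816.

816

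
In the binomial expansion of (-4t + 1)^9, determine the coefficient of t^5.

The general term is C(9,j)·(-4t)^j·(1)^(9-j); the t^5 term has j = 5.
C(9,5) = 126.
Coefficient = C(9,5) · (-4)^5 = 126 · (-1024) = -129024.

-129024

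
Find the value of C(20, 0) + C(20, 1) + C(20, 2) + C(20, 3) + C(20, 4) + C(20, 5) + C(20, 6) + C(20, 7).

1 + 20 + 190 + 1140 + 4845 + 15504 + 38760 + 77520 = 137980.

137980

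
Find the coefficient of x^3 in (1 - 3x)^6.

-540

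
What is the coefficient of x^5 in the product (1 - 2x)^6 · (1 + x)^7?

Coefficient of x^5 = Σ_{j} C(6,j)·(-2)^j·C(7,5-j)·1^(5-j) for j from 0 to 5.
= 21 + (-420) + 2100 + (-3360) + 1680 + (-192) = -171.

-171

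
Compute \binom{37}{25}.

C(37,25) = C(37,12) by symmetry.
C(37,12) = (37·36·35·34·33·32·31·30·29·28·27·26) / 12! = 887342319056793600 / 479001600 = 1852482996.

1852482996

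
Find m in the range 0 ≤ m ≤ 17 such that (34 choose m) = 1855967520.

15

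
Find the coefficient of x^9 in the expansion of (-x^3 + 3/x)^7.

General term: C(7,j)·(-x^3)^j·(3/x)^(7-j), with x-exponent 3j − 1(7−j) = 4j − 7.
Set 4j − 7 = 9: j = 4.
C(7,4) = 35; (-1)^4 = 1; 3^3 = 27.
Coefficient = 35 · 1 · 27 = 945.

945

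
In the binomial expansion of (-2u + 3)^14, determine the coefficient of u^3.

-515852064

The general term is C(14,j)·(-2u)^j·(3)^(14-j); the u^3 term has j = 3.
C(14,3) = 364.
Coefficient = C(14,3) · (-2)^3 · 3^11 = 364 · (-8) · 177147 = -515852064.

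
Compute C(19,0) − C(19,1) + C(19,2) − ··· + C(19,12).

18564

The partial alternating sum Σ_{k=0}^{12} (−1)^k C(19,k) = (−1)^12 C(18,12) = 18564.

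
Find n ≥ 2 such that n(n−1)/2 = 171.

19

n(n−1)/2 = 171 ⇒ n(n−1) = 342. Since 19·18 = 342, n = 19.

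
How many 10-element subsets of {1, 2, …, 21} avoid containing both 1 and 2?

All 10-subsets: C(21,10) = 352716. Those containing both fixed elements: C(19,8) = 75582.
352716 − 75582 = 277134.

277134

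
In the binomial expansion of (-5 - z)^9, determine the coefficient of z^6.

-10500

The general term is C(9,j)·(-5)^j·(-z)^(9-j); the z^6 term has j = 3.
C(9,3) = 84.
Coefficient = C(9,3) · (-5)^3 = 84 · (-125) = -10500.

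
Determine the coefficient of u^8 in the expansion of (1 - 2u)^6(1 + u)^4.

-144

Coefficient of u^8 = Σ_{j} C(6,j)·(-2)^j·C(4,8-j)·1^(8-j) for j from 4 to 6.
= 240 + (-768) + 384 = -144.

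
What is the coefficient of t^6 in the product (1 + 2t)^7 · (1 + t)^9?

Coefficient of t^6 = Σ_{j} C(7,j)·2^j·C(9,6-j)·1^(6-j) for j from 0 to 6.
= 84 + 1764 + 10584 + 23520 + 20160 + 6048 + 448 = 62608.

62608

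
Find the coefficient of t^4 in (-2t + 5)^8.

700000

The general term is C(8,j)·(-2t)^j·(5)^(8-j); the t^4 term has j = 4.
C(8,4) = 70.
Coefficient = C(8,4) · (-2)^4 · 5^4 = 70 · 16 · 625 = 700000.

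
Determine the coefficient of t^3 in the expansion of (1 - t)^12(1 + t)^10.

20

Coefficient of t^3 = Σ_{j} C(12,j)·(-1)^j·C(10,3-j)·1^(3-j) for j from 0 to 3.
= 120 + (-540) + 660 + (-220) = 20.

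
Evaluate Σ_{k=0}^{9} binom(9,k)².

48620

Σ C(9,k)² is the coefficient of x^9 in (1+x)^9(1+x)^9 = (1+x)^18, i.e. C(18,9) = 48620.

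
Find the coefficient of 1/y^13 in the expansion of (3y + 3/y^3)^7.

45927

General term: C(7,j)·(3y)^j·(3/y^3)^(7-j), with y-exponent 1j − 3(7−j) = 4j − 21.
Set 4j − 21 = -13: j = 2.
C(7,2) = 21; 3^2 = 9; 3^5 = 243.
Coefficient = 21 · 9 · 243 = 45927.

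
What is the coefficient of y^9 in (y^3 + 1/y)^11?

462

General term: C(11,j)·(y^3)^j·(1/y)^(11-j), with y-exponent 3j − 1(11−j) = 4j − 11.
Set 4j − 11 = 9: j = 5.
C(11,5) = 462; 1^5 = 1; 1^6 = 1.
Coefficient = 462 · 1 · 1 = 462.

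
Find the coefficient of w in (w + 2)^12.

The general term is C(12,j)·(w)^j·(2)^(12-j); the w^1 term has j = 1.
C(12,1) = 12.
Coefficient = C(12,1) · 2^11 = 12 · 2048 = 24576.

24576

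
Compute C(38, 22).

C(38,22) = C(38,16) by symmetry.
C(38,16) = (38·37·36·35·34·33·32·31·30·29·28·27·26·25·24·23) / 16! = 465322312113382563840000 / 20922789888000 = 22239974430.

22239974430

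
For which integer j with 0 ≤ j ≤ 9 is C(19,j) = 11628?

C(19,j) increases on 0 ≤ j ≤ 9. C(19,4) = 3876 and C(19,5) = 11628, so j = 5.

5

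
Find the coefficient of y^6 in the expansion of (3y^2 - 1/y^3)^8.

General term: C(8,j)·(3y^2)^j·(-1/y^3)^(8-j), with y-exponent 2j − 3(8−j) = 5j − 24.
Set 5j − 24 = 6: j = 6.
C(8,6) = 28; 3^6 = 729; (-1)^2 = 1.
Coefficient = 28 · 729 · 1 = 20412.

20412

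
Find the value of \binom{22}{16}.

C(22,16) = C(22,6) by symmetry.
C(22,6) = (22·21·20·19·18·17) / 6! = 53721360 / 720 = 74613.

74613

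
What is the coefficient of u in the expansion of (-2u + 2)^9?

The general term is C(9,j)·(-2u)^j·(2)^(9-j); the u^1 term has j = 1.
C(9,1) = 9.
Coefficient = C(9,1) · (-2)^1 · 2^8 = 9 · (-2) · 256 = -4608.

-4608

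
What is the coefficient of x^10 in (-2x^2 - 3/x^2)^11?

-1140480

General term: C(11,j)·(-2x^2)^j·(-3/x^2)^(11-j), with x-exponent 2j − 2(11−j) = 4j − 22.
Set 4j − 22 = 10: j = 8.
C(11,8) = 165; (-2)^8 = 256; (-3)^3 = -27.
Coefficient = 165 · 256 · (-27) = -1140480.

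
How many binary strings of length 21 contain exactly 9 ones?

Choose the 9 positions: C(21,9) = 293930.

293930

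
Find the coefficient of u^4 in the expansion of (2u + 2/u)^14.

32800768

General term: C(14,j)·(2u)^j·(2/u)^(14-j), with u-exponent 1j − 1(14−j) = 2j − 14.
Set 2j − 14 = 4: j = 9.
C(14,9) = 2002; 2^9 = 512; 2^5 = 32.
Coefficient = 2002 · 512 · 32 = 32800768.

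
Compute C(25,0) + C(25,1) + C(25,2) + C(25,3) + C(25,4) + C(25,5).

68406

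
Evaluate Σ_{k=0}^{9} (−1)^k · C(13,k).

-220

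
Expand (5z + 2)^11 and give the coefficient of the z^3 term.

The general term is C(11,j)·(5z)^j·(2)^(11-j); the z^3 term has j = 3.
C(11,3) = 165.
Coefficient = C(11,3) · 5^3 · 2^8 = 165 · 125 · 256 = 5280000.

5280000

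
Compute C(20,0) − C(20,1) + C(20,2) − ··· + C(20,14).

11628

The partial alternating sum Σ_{k=0}^{14} (−1)^k C(20,k) = (−1)^14 C(19,14) = 11628.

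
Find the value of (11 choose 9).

55

C(11,9) = C(11,2) by symmetry.
C(11,2) = (11·10) / 2! = 110 / 2 = 55.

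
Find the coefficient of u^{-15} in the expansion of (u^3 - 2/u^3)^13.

-366080

General term: C(13,j)·(u^3)^j·(-2/u^3)^(13-j), with u-exponent 3j − 3(13−j) = 6j − 39.
Set 6j − 39 = -15: j = 4.
C(13,4) = 715; 1^4 = 1; (-2)^9 = -512.
Coefficient = 715 · 1 · (-512) = -366080.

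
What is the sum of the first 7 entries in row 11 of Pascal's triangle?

1486

1 + 11 + 55 + 165 + 330 + 462 + 462 = 1486.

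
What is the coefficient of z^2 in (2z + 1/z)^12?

101376

General term: C(12,j)·(2z)^j·(1/z)^(12-j), with z-exponent 1j − 1(12−j) = 2j − 12.
Set 2j − 12 = 2: j = 7.
C(12,7) = 792; 2^7 = 128; 1^5 = 1.
Coefficient = 792 · 128 · 1 = 101376.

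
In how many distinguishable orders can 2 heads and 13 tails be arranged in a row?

Choose positions for the heads: C(15,2) = 105.

105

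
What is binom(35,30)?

324632

C(35,30) = C(35,5) by symmetry.
C(35,5) = (35·34·33·32·31) / 5! = 38955840 / 120 = 324632.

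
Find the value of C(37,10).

348330136

C(37,10) = (37·36·35·34·33·32·31·30·29·28) / 10! = 1264020397516800 / 3628800 = 348330136.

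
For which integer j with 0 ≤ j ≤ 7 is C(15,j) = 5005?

C(15,j) increases on 0 ≤ j ≤ 7. C(15,5) = 3003 and C(15,6) = 5005, so j = 6.

6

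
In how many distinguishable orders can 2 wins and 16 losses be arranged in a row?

153

Choose positions for the wins: C(18,2) = 153.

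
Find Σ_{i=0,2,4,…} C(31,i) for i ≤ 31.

Even-i terms of row 31 sum to 2^30 = 1073741824.

1073741824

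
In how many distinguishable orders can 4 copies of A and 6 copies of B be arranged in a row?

Choose positions for the A's: C(10,4) = 210.

210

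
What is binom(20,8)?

125970

C(20,8) = (20·19·18·17·16·15·14·13) / 8! = 5079110400 / 40320 = 125970.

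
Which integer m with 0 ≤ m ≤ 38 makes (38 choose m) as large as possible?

19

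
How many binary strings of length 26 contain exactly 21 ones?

65780

Choose the 21 positions: C(26,21) = 65780.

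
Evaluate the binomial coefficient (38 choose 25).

5414950296

C(38,25) = C(38,13) by symmetry.
C(38,13) = (38·37·36·35·34·33·32·31·30·29·28·27·26) / 13! = 33719008124158156800 / 6227020800 = 5414950296.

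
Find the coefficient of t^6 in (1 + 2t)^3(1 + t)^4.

Coefficient of t^6 = Σ_{j} C(3,j)·2^j·C(4,6-j)·1^(6-j) for j from 2 to 3.
= 12 + 32 = 44.

44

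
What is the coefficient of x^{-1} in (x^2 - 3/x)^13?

General term: C(13,j)·(x^2)^j·(-3/x)^(13-j), with x-exponent 2j − 1(13−j) = 3j − 13.
Set 3j − 13 = -1: j = 4.
C(13,4) = 715; 1^4 = 1; (-3)^9 = -19683.
Coefficient = 715 · 1 · (-19683) = -14073345.

-14073345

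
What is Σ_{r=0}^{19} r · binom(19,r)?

Since r·C(19,r) = 19·C(18,r−1), the sum is 19·2^18 = 19·262144 = 4980736.

4980736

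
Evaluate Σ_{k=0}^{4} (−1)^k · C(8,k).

The partial alternating sum Σ_{k=0}^{4} (−1)^k C(8,k) = (−1)^4 C(7,4) = 35.

35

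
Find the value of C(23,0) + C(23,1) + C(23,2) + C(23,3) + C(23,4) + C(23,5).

1 + 23 + 253 + 1771 + 8855 + 33649 = 44552.

44552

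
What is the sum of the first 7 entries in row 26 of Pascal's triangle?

1 + 26 + 325 + 2600 + 14950 + 65780 + 230230 = 313912.

313912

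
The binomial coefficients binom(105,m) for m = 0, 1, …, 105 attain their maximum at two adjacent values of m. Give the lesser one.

For odd n = 105, C(105,m) peaks at m = (n−1)/2 and (n+1)/2; the lesser is 52.

52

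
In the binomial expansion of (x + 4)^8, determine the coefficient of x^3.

57344

The general term is C(8,j)·(x)^j·(4)^(8-j); the x^3 term has j = 3.
C(8,3) = 56.
Coefficient = C(8,3) · 4^5 = 56 · 1024 = 57344.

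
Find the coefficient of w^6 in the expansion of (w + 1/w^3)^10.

General term: C(10,j)·(w)^j·(1/w^3)^(10-j), with w-exponent 1j − 3(10−j) = 4j − 30.
Set 4j − 30 = 6: j = 9.
C(10,9) = 10; 1^9 = 1; 1^1 = 1.
Coefficient = 10 · 1 · 1 = 10.

10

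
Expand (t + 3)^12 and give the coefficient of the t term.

2125764

The general term is C(12,j)·(t)^j·(3)^(12-j); the t^1 term has j = 1.
C(12,1) = 12.
Coefficient = C(12,1) · 3^11 = 12 · 177147 = 2125764.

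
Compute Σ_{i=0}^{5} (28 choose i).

1 + 28 + 378 + 3276 + 20475 + 98280 = 122438.

122438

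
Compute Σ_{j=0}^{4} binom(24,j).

1 + 24 + 276 + 2024 + 10626 = 12951.

12951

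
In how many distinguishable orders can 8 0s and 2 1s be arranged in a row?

Choose positions for the 0s: C(10,8) = 45.

45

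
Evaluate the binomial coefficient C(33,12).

354817320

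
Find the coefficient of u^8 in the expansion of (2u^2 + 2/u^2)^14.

General term: C(14,j)·(2u^2)^j·(2/u^2)^(14-j), with u-exponent 2j − 2(14−j) = 4j − 28.
Set 4j − 28 = 8: j = 9.
C(14,9) = 2002; 2^9 = 512; 2^5 = 32.
Coefficient = 2002 · 512 · 32 = 32800768.

32800768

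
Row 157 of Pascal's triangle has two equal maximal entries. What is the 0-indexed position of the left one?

78

For odd n = 157, C(157,i) peaks at i = (n−1)/2 and (n+1)/2; the smaller is 78.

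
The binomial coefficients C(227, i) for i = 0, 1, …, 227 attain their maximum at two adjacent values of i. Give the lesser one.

For odd n = 227, C(227,i) peaks at i = (n−1)/2 and (n+1)/2; the lesser is 113.

113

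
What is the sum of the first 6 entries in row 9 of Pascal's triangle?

382

1 + 9 + 36 + 84 + 126 + 126 = 382.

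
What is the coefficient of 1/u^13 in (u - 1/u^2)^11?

165

General term: C(11,j)·(u)^j·(-1/u^2)^(11-j), with u-exponent 1j − 2(11−j) = 3j − 22.
Set 3j − 22 = -13: j = 3.
C(11,3) = 165; 1^3 = 1; (-1)^8 = 1.
Coefficient = 165 · 1 · 1 = 165.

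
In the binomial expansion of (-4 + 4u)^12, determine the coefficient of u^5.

-13287555072

The general term is C(12,j)·(-4)^j·(4u)^(12-j); the u^5 term has j = 7.
C(12,7) = 792.
Coefficient = C(12,7) · (-4)^7 · 4^5 = 792 · (-16384) · 1024 = -13287555072.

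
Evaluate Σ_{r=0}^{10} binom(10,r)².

Σ C(10,r)² is the coefficient of x^10 in (1+x)^10(1+x)^10 = (1+x)^20, i.e. C(20,10) = 184756.

184756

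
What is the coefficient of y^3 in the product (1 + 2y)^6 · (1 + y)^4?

476

Coefficient of y^3 = Σ_{j} C(6,j)·2^j·C(4,3-j)·1^(3-j) for j from 0 to 3.
= 4 + 72 + 240 + 160 = 476.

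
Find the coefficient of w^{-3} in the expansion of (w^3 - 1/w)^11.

-55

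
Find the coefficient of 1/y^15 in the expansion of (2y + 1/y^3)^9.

672

General term: C(9,j)·(2y)^j·(1/y^3)^(9-j), with y-exponent 1j − 3(9−j) = 4j − 27.
Set 4j − 27 = -15: j = 3.
C(9,3) = 84; 2^3 = 8; 1^6 = 1.
Coefficient = 84 · 8 · 1 = 672.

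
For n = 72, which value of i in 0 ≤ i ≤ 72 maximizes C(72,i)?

C(72,i) is maximized at i = 72/2 = 36.

36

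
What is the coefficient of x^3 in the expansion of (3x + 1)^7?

The general term is C(7,j)·(3x)^j·(1)^(7-j); the x^3 term has j = 3.
C(7,3) = 35.
Coefficient = C(7,3) · 3^3 = 35 · 27 = 945.

945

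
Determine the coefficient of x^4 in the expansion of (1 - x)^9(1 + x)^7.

Coefficient of x^4 = Σ_{j} C(9,j)·(-1)^j·C(7,4-j)·1^(4-j) for j from 0 to 4.
= 35 + (-315) + 756 + (-588) + 126 = 14.

14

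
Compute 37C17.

C(37,17) = (37·36·35·34·33·32·31·30·29·28·27·26·25·24·23·22·21) / 17! = 5657339689378493276160000 / 355687428096000 = 15905368710.

15905368710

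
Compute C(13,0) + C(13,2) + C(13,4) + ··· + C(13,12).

Even-k terms of row 13 sum to 2^12 = 4096.

4096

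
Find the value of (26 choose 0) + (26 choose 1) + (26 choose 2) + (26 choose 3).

2952

1 + 26 + 325 + 2600 = 2952.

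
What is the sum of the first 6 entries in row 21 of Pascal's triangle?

27896

1 + 21 + 210 + 1330 + 5985 + 20349 = 27896.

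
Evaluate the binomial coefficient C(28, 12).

30421755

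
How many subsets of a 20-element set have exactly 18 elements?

190

Choose the 18 positions: C(20,18) = 190.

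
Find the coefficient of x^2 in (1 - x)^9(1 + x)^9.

Coefficient of x^2 = Σ_{j} C(9,j)·(-1)^j·C(9,2-j)·1^(2-j) for j from 0 to 2.
= 36 + (-81) + 36 = -9.

-9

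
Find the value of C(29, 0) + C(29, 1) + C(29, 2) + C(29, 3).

1 + 29 + 406 + 3654 = 4090.

4090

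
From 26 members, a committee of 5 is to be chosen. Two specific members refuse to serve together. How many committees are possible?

All 5-subsets: C(26,5) = 65780. Those containing both fixed elements: C(24,3) = 2024.
65780 − 2024 = 63756.

63756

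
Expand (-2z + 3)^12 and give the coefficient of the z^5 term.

The general term is C(12,j)·(-2z)^j·(3)^(12-j); the z^5 term has j = 5.
C(12,5) = 792.
Coefficient = C(12,5) · (-2)^5 · 3^7 = 792 · (-32) · 2187 = -55427328.

-55427328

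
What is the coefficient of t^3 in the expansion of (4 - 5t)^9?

-43008000

The general term is C(9,j)·(4)^j·(-5t)^(9-j); the t^3 term has j = 6.
C(9,6) = 84.
Coefficient = C(9,6) · 4^6 · (-5)^3 = 84 · 4096 · (-125) = -43008000.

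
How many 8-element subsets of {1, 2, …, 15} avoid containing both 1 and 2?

4719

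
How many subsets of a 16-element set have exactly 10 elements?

8008

Choose the 10 positions: C(16,10) = 8008.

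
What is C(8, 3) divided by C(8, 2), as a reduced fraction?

2

C(n,k+1)/C(n,k) = (n−k)/(k+1) = (8−2)/(2+1) = 6/3 = 2.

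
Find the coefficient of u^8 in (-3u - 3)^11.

The general term is C(11,j)·(-3u)^j·(-3)^(11-j); the u^8 term has j = 8.
C(11,8) = 165.
Coefficient = C(11,8) · (-3)^8 · (-3)^3 = 165 · 6561 · (-27) = -29229255.

-29229255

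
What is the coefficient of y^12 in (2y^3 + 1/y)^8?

1792

General term: C(8,j)·(2y^3)^j·(1/y)^(8-j), with y-exponent 3j − 1(8−j) = 4j − 8.
Set 4j − 8 = 12: j = 5.
C(8,5) = 56; 2^5 = 32; 1^3 = 1.
Coefficient = 56 · 32 · 1 = 1792.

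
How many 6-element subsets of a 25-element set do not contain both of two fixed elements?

168245

All 6-subsets: C(25,6) = 177100. Those containing both fixed elements: C(23,4) = 8855.
177100 − 8855 = 168245.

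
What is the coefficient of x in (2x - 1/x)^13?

General term: C(13,j)·(2x)^j·(-1/x)^(13-j), with x-exponent 1j − 1(13−j) = 2j − 13.
Set 2j − 13 = 1: j = 7.
C(13,7) = 1716; 2^7 = 128; (-1)^6 = 1.
Coefficient = 1716 · 128 · 1 = 219648.

219648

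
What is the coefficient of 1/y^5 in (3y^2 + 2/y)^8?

3072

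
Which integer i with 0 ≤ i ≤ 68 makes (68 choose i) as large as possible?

34

C(68,i) is maximized at i = 68/2 = 34.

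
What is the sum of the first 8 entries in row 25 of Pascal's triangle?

726206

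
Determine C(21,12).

C(21,12) = C(21,9) by symmetry.
C(21,9) = (21·20·19·18·17·16·15·14·13) / 9! = 106661318400 / 362880 = 293930.

293930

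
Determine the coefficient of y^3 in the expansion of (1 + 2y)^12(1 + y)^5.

3330

Coefficient of y^3 = Σ_{j} C(12,j)·2^j·C(5,3-j)·1^(3-j) for j from 0 to 3.
= 10 + 240 + 1320 + 1760 = 3330.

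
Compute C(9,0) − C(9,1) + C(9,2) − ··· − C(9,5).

-56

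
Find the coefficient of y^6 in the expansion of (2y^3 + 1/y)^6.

General term: C(6,j)·(2y^3)^j·(1/y)^(6-j), with y-exponent 3j − 1(6−j) = 4j − 6.
Set 4j − 6 = 6: j = 3.
C(6,3) = 20; 2^3 = 8; 1^3 = 1.
Coefficient = 20 · 8 · 1 = 160.

160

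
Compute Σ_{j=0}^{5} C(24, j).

55455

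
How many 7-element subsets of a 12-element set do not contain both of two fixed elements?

All 7-subsets: C(12,7) = 792. Those containing both fixed elements: C(10,5) = 252.
792 − 252 = 540.

540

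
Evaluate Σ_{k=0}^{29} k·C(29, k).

Differentiating (1+x)^29 and setting x=1: Σ k·C(29,k) = 29·2^28 = 7784628224.

7784628224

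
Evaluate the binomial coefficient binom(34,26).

C(34,26) = C(34,8) by symmetry.
C(34,8) = (34·33·32·31·30·29·28·27) / 8! = 732058145280 / 40320 = 18156204.

18156204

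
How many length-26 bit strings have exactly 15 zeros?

Choose the 15 positions: C(26,15) = 7726160.

7726160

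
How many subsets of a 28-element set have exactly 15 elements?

37442160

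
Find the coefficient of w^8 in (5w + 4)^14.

4804800000000

The general term is C(14,j)·(5w)^j·(4)^(14-j); the w^8 term has j = 8.
C(14,8) = 3003.
Coefficient = C(14,8) · 5^8 · 4^6 = 3003 · 390625 · 4096 = 4804800000000.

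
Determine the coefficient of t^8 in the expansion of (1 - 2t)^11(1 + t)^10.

Coefficient of t^8 = Σ_{j} C(11,j)·(-2)^j·C(10,8-j)·1^(8-j) for j from 0 to 8.
= 45 + (-2640) + 46200 + (-332640) + 1108800 + (-1774080) + 1330560 + (-422400) + 42240 = -3915.

-3915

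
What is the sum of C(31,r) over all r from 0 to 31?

Setting x = 1 in (1+x)^31 gives Σ C(31,r) = 2^31 = 2147483648.

2147483648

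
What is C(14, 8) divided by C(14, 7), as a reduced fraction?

7/8

C(n,k+1)/C(n,k) = (n−k)/(k+1) = (14−7)/(7+1) = 7/8.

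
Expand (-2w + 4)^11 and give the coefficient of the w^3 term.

-86507520

The general term is C(11,j)·(-2w)^j·(4)^(11-j); the w^3 term has j = 3.
C(11,3) = 165.
Coefficient = C(11,3) · (-2)^3 · 4^8 = 165 · (-8) · 65536 = -86507520.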